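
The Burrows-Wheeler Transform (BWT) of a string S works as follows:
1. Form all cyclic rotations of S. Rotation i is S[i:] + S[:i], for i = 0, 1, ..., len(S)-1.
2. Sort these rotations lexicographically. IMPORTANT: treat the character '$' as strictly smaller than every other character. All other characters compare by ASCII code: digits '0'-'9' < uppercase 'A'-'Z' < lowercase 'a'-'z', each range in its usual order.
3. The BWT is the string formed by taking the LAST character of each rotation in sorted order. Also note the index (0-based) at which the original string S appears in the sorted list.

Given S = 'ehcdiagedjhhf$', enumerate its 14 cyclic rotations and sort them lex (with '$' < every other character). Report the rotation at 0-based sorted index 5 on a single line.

Answer: edjhhf$ehcdiag

Derivation:
All 14 rotations (rotation i = S[i:]+S[:i]):
  rot[0] = ehcdiagedjhhf$
  rot[1] = hcdiagedjhhf$e
  rot[2] = cdiagedjhhf$eh
  rot[3] = diagedjhhf$ehc
  rot[4] = iagedjhhf$ehcd
  rot[5] = agedjhhf$ehcdi
  rot[6] = gedjhhf$ehcdia
  rot[7] = edjhhf$ehcdiag
  rot[8] = djhhf$ehcdiage
  rot[9] = jhhf$ehcdiaged
  rot[10] = hhf$ehcdiagedj
  rot[11] = hf$ehcdiagedjh
  rot[12] = f$ehcdiagedjhh
  rot[13] = $ehcdiagedjhhf
Sorted (with $ < everything):
  sorted[0] = $ehcdiagedjhhf
  sorted[1] = agedjhhf$ehcdi
  sorted[2] = cdiagedjhhf$eh
  sorted[3] = diagedjhhf$ehc
  sorted[4] = djhhf$ehcdiage
  sorted[5] = edjhhf$ehcdiag
  sorted[6] = ehcdiagedjhhf$
  sorted[7] = f$ehcdiagedjhh
  sorted[8] = gedjhhf$ehcdia
  sorted[9] = hcdiagedjhhf$e
  sorted[10] = hf$ehcdiagedjh
  sorted[11] = hhf$ehcdiagedj
  sorted[12] = iagedjhhf$ehcd
  sorted[13] = jhhf$ehcdiaged
sorted[5] = edjhhf$ehcdiag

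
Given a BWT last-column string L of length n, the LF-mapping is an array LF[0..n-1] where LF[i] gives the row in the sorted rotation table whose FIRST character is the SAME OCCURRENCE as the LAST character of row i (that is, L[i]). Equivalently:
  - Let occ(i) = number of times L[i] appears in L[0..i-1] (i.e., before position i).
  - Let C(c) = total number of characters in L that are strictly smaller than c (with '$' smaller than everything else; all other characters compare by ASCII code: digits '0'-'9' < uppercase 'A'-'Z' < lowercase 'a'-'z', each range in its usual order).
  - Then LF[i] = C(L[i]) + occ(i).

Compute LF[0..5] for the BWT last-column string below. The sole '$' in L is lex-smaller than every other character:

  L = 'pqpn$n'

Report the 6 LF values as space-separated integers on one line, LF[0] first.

Answer: 3 5 4 1 0 2

Derivation:
Char counts: '$':1, 'n':2, 'p':2, 'q':1
C (first-col start): C('$')=0, C('n')=1, C('p')=3, C('q')=5
L[0]='p': occ=0, LF[0]=C('p')+0=3+0=3
L[1]='q': occ=0, LF[1]=C('q')+0=5+0=5
L[2]='p': occ=1, LF[2]=C('p')+1=3+1=4
L[3]='n': occ=0, LF[3]=C('n')+0=1+0=1
L[4]='$': occ=0, LF[4]=C('$')+0=0+0=0
L[5]='n': occ=1, LF[5]=C('n')+1=1+1=2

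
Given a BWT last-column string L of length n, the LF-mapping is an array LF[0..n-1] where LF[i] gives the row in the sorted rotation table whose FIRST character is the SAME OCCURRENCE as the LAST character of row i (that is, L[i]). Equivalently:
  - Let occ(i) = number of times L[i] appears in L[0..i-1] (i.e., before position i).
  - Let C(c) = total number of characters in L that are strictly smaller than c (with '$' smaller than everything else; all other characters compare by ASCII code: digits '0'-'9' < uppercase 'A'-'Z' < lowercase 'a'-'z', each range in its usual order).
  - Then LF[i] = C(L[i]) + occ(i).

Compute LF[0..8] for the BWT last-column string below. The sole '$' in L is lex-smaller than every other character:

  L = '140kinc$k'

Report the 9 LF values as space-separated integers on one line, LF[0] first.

Answer: 2 3 1 6 5 8 4 0 7

Derivation:
Char counts: '$':1, '0':1, '1':1, '4':1, 'c':1, 'i':1, 'k':2, 'n':1
C (first-col start): C('$')=0, C('0')=1, C('1')=2, C('4')=3, C('c')=4, C('i')=5, C('k')=6, C('n')=8
L[0]='1': occ=0, LF[0]=C('1')+0=2+0=2
L[1]='4': occ=0, LF[1]=C('4')+0=3+0=3
L[2]='0': occ=0, LF[2]=C('0')+0=1+0=1
L[3]='k': occ=0, LF[3]=C('k')+0=6+0=6
L[4]='i': occ=0, LF[4]=C('i')+0=5+0=5
L[5]='n': occ=0, LF[5]=C('n')+0=8+0=8
L[6]='c': occ=0, LF[6]=C('c')+0=4+0=4
L[7]='$': occ=0, LF[7]=C('$')+0=0+0=0
L[8]='k': occ=1, LF[8]=C('k')+1=6+1=7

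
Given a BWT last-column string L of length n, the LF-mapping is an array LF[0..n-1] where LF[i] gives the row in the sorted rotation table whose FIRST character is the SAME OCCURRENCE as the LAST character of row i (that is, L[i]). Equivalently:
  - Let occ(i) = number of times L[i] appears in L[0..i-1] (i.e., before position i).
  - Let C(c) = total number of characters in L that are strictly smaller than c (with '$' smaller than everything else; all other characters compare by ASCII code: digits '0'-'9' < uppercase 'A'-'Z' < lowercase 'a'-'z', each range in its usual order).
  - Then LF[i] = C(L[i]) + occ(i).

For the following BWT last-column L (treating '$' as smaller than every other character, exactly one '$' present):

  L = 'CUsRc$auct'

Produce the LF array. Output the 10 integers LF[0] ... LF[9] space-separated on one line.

Answer: 1 3 7 2 5 0 4 9 6 8

Derivation:
Char counts: '$':1, 'C':1, 'R':1, 'U':1, 'a':1, 'c':2, 's':1, 't':1, 'u':1
C (first-col start): C('$')=0, C('C')=1, C('R')=2, C('U')=3, C('a')=4, C('c')=5, C('s')=7, C('t')=8, C('u')=9
L[0]='C': occ=0, LF[0]=C('C')+0=1+0=1
L[1]='U': occ=0, LF[1]=C('U')+0=3+0=3
L[2]='s': occ=0, LF[2]=C('s')+0=7+0=7
L[3]='R': occ=0, LF[3]=C('R')+0=2+0=2
L[4]='c': occ=0, LF[4]=C('c')+0=5+0=5
L[5]='$': occ=0, LF[5]=C('$')+0=0+0=0
L[6]='a': occ=0, LF[6]=C('a')+0=4+0=4
L[7]='u': occ=0, LF[7]=C('u')+0=9+0=9
L[8]='c': occ=1, LF[8]=C('c')+1=5+1=6
L[9]='t': occ=0, LF[9]=C('t')+0=8+0=8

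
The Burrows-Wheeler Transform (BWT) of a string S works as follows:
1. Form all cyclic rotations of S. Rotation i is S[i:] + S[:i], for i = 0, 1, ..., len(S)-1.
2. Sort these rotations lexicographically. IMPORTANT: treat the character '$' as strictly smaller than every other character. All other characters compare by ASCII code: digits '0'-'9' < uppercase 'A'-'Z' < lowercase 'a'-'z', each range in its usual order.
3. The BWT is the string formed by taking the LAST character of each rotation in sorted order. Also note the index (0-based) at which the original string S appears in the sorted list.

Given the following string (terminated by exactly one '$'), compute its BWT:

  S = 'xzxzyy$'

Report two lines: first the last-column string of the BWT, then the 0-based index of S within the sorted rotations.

Answer: y$zyzxx
1

Derivation:
All 7 rotations (rotation i = S[i:]+S[:i]):
  rot[0] = xzxzyy$
  rot[1] = zxzyy$x
  rot[2] = xzyy$xz
  rot[3] = zyy$xzx
  rot[4] = yy$xzxz
  rot[5] = y$xzxzy
  rot[6] = $xzxzyy
Sorted (with $ < everything):
  sorted[0] = $xzxzyy  (last char: 'y')
  sorted[1] = xzxzyy$  (last char: '$')
  sorted[2] = xzyy$xz  (last char: 'z')
  sorted[3] = y$xzxzy  (last char: 'y')
  sorted[4] = yy$xzxz  (last char: 'z')
  sorted[5] = zxzyy$x  (last char: 'x')
  sorted[6] = zyy$xzx  (last char: 'x')
Last column: y$zyzxx
Original string S is at sorted index 1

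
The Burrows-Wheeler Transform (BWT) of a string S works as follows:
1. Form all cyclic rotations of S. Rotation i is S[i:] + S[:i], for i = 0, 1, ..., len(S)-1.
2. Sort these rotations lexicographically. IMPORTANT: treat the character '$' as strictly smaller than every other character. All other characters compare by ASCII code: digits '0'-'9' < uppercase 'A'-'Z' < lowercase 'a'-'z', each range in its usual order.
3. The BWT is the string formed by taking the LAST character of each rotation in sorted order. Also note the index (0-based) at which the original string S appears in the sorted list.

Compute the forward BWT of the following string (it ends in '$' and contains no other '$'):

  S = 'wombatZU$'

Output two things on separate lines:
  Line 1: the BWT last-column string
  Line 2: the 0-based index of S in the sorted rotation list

Answer: UZtbmowa$
8

Derivation:
All 9 rotations (rotation i = S[i:]+S[:i]):
  rot[0] = wombatZU$
  rot[1] = ombatZU$w
  rot[2] = mbatZU$wo
  rot[3] = batZU$wom
  rot[4] = atZU$womb
  rot[5] = tZU$womba
  rot[6] = ZU$wombat
  rot[7] = U$wombatZ
  rot[8] = $wombatZU
Sorted (with $ < everything):
  sorted[0] = $wombatZU  (last char: 'U')
  sorted[1] = U$wombatZ  (last char: 'Z')
  sorted[2] = ZU$wombat  (last char: 't')
  sorted[3] = atZU$womb  (last char: 'b')
  sorted[4] = batZU$wom  (last char: 'm')
  sorted[5] = mbatZU$wo  (last char: 'o')
  sorted[6] = ombatZU$w  (last char: 'w')
  sorted[7] = tZU$womba  (last char: 'a')
  sorted[8] = wombatZU$  (last char: '$')
Last column: UZtbmowa$
Original string S is at sorted index 8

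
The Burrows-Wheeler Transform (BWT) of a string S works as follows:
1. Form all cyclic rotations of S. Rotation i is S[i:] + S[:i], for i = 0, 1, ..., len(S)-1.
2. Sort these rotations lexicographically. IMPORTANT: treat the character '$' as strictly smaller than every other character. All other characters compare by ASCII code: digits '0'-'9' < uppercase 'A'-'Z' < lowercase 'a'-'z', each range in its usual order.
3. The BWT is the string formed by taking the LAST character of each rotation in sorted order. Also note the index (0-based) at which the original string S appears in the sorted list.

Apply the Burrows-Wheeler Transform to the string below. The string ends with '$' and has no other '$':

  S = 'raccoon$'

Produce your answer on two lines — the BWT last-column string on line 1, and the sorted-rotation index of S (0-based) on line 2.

Answer: nracooc$
7

Derivation:
All 8 rotations (rotation i = S[i:]+S[:i]):
  rot[0] = raccoon$
  rot[1] = accoon$r
  rot[2] = ccoon$ra
  rot[3] = coon$rac
  rot[4] = oon$racc
  rot[5] = on$racco
  rot[6] = n$raccoo
  rot[7] = $raccoon
Sorted (with $ < everything):
  sorted[0] = $raccoon  (last char: 'n')
  sorted[1] = accoon$r  (last char: 'r')
  sorted[2] = ccoon$ra  (last char: 'a')
  sorted[3] = coon$rac  (last char: 'c')
  sorted[4] = n$raccoo  (last char: 'o')
  sorted[5] = on$racco  (last char: 'o')
  sorted[6] = oon$racc  (last char: 'c')
  sorted[7] = raccoon$  (last char: '$')
Last column: nracooc$
Original string S is at sorted index 7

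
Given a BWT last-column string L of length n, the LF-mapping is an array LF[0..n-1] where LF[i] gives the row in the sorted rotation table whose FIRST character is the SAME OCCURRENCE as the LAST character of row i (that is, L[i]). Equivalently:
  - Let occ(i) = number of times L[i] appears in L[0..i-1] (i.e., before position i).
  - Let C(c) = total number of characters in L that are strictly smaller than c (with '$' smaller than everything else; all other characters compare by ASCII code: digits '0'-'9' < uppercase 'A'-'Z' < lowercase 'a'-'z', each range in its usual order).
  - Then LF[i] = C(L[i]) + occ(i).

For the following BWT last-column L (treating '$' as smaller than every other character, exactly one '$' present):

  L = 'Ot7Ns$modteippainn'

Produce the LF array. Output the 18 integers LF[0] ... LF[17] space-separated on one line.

Answer: 3 16 1 2 15 0 9 12 5 17 6 7 13 14 4 8 10 11

Derivation:
Char counts: '$':1, '7':1, 'N':1, 'O':1, 'a':1, 'd':1, 'e':1, 'i':2, 'm':1, 'n':2, 'o':1, 'p':2, 's':1, 't':2
C (first-col start): C('$')=0, C('7')=1, C('N')=2, C('O')=3, C('a')=4, C('d')=5, C('e')=6, C('i')=7, C('m')=9, C('n')=10, C('o')=12, C('p')=13, C('s')=15, C('t')=16
L[0]='O': occ=0, LF[0]=C('O')+0=3+0=3
L[1]='t': occ=0, LF[1]=C('t')+0=16+0=16
L[2]='7': occ=0, LF[2]=C('7')+0=1+0=1
L[3]='N': occ=0, LF[3]=C('N')+0=2+0=2
L[4]='s': occ=0, LF[4]=C('s')+0=15+0=15
L[5]='$': occ=0, LF[5]=C('$')+0=0+0=0
L[6]='m': occ=0, LF[6]=C('m')+0=9+0=9
L[7]='o': occ=0, LF[7]=C('o')+0=12+0=12
L[8]='d': occ=0, LF[8]=C('d')+0=5+0=5
L[9]='t': occ=1, LF[9]=C('t')+1=16+1=17
L[10]='e': occ=0, LF[10]=C('e')+0=6+0=6
L[11]='i': occ=0, LF[11]=C('i')+0=7+0=7
L[12]='p': occ=0, LF[12]=C('p')+0=13+0=13
L[13]='p': occ=1, LF[13]=C('p')+1=13+1=14
L[14]='a': occ=0, LF[14]=C('a')+0=4+0=4
L[15]='i': occ=1, LF[15]=C('i')+1=7+1=8
L[16]='n': occ=0, LF[16]=C('n')+0=10+0=10
L[17]='n': occ=1, LF[17]=C('n')+1=10+1=11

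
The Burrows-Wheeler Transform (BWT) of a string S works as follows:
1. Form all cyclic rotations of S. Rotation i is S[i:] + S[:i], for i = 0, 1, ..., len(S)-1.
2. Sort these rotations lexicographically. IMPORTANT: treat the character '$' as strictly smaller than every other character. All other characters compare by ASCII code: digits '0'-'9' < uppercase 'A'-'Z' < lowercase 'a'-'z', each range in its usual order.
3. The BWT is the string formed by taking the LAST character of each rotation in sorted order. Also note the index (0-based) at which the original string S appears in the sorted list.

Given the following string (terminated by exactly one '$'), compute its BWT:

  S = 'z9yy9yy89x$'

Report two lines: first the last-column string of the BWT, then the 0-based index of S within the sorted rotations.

All 11 rotations (rotation i = S[i:]+S[:i]):
  rot[0] = z9yy9yy89x$
  rot[1] = 9yy9yy89x$z
  rot[2] = yy9yy89x$z9
  rot[3] = y9yy89x$z9y
  rot[4] = 9yy89x$z9yy
  rot[5] = yy89x$z9yy9
  rot[6] = y89x$z9yy9y
  rot[7] = 89x$z9yy9yy
  rot[8] = 9x$z9yy9yy8
  rot[9] = x$z9yy9yy89
  rot[10] = $z9yy9yy89x
Sorted (with $ < everything):
  sorted[0] = $z9yy9yy89x  (last char: 'x')
  sorted[1] = 89x$z9yy9yy  (last char: 'y')
  sorted[2] = 9x$z9yy9yy8  (last char: '8')
  sorted[3] = 9yy89x$z9yy  (last char: 'y')
  sorted[4] = 9yy9yy89x$z  (last char: 'z')
  sorted[5] = x$z9yy9yy89  (last char: '9')
  sorted[6] = y89x$z9yy9y  (last char: 'y')
  sorted[7] = y9yy89x$z9y  (last char: 'y')
  sorted[8] = yy89x$z9yy9  (last char: '9')
  sorted[9] = yy9yy89x$z9  (last char: '9')
  sorted[10] = z9yy9yy89x$  (last char: '$')
Last column: xy8yz9yy99$
Original string S is at sorted index 10

Answer: xy8yz9yy99$
10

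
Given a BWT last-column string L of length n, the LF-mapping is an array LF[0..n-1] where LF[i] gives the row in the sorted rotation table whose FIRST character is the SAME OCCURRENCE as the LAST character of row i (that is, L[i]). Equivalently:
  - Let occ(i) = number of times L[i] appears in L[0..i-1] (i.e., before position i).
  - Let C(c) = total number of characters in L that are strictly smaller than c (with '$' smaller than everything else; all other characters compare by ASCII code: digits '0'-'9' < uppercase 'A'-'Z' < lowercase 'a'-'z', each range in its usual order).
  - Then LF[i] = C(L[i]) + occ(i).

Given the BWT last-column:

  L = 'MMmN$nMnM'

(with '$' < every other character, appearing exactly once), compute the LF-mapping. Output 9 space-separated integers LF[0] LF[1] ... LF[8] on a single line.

Answer: 1 2 6 5 0 7 3 8 4

Derivation:
Char counts: '$':1, 'M':4, 'N':1, 'm':1, 'n':2
C (first-col start): C('$')=0, C('M')=1, C('N')=5, C('m')=6, C('n')=7
L[0]='M': occ=0, LF[0]=C('M')+0=1+0=1
L[1]='M': occ=1, LF[1]=C('M')+1=1+1=2
L[2]='m': occ=0, LF[2]=C('m')+0=6+0=6
L[3]='N': occ=0, LF[3]=C('N')+0=5+0=5
L[4]='$': occ=0, LF[4]=C('$')+0=0+0=0
L[5]='n': occ=0, LF[5]=C('n')+0=7+0=7
L[6]='M': occ=2, LF[6]=C('M')+2=1+2=3
L[7]='n': occ=1, LF[7]=C('n')+1=7+1=8
L[8]='M': occ=3, LF[8]=C('M')+3=1+3=4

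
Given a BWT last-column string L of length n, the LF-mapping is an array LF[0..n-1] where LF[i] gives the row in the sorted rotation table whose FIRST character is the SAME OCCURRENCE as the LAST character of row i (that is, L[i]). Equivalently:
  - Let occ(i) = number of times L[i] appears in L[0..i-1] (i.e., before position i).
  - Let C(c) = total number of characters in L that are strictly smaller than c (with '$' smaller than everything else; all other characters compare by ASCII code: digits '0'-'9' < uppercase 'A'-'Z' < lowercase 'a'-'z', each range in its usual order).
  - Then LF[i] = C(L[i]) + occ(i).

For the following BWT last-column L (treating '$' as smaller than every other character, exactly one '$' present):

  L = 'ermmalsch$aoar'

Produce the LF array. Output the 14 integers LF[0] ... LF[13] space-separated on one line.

Answer: 5 11 8 9 1 7 13 4 6 0 2 10 3 12

Derivation:
Char counts: '$':1, 'a':3, 'c':1, 'e':1, 'h':1, 'l':1, 'm':2, 'o':1, 'r':2, 's':1
C (first-col start): C('$')=0, C('a')=1, C('c')=4, C('e')=5, C('h')=6, C('l')=7, C('m')=8, C('o')=10, C('r')=11, C('s')=13
L[0]='e': occ=0, LF[0]=C('e')+0=5+0=5
L[1]='r': occ=0, LF[1]=C('r')+0=11+0=11
L[2]='m': occ=0, LF[2]=C('m')+0=8+0=8
L[3]='m': occ=1, LF[3]=C('m')+1=8+1=9
L[4]='a': occ=0, LF[4]=C('a')+0=1+0=1
L[5]='l': occ=0, LF[5]=C('l')+0=7+0=7
L[6]='s': occ=0, LF[6]=C('s')+0=13+0=13
L[7]='c': occ=0, LF[7]=C('c')+0=4+0=4
L[8]='h': occ=0, LF[8]=C('h')+0=6+0=6
L[9]='$': occ=0, LF[9]=C('$')+0=0+0=0
L[10]='a': occ=1, LF[10]=C('a')+1=1+1=2
L[11]='o': occ=0, LF[11]=C('o')+0=10+0=10
L[12]='a': occ=2, LF[12]=C('a')+2=1+2=3
L[13]='r': occ=1, LF[13]=C('r')+1=11+1=12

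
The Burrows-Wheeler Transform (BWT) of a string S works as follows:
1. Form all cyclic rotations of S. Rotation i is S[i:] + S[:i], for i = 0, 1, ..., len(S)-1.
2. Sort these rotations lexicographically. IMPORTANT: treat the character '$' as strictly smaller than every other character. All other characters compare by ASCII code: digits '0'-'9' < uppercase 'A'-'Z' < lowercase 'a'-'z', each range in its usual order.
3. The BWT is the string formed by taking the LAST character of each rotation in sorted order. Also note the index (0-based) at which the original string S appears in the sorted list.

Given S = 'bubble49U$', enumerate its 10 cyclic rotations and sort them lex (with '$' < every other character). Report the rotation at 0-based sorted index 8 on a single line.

All 10 rotations (rotation i = S[i:]+S[:i]):
  rot[0] = bubble49U$
  rot[1] = ubble49U$b
  rot[2] = bble49U$bu
  rot[3] = ble49U$bub
  rot[4] = le49U$bubb
  rot[5] = e49U$bubbl
  rot[6] = 49U$bubble
  rot[7] = 9U$bubble4
  rot[8] = U$bubble49
  rot[9] = $bubble49U
Sorted (with $ < everything):
  sorted[0] = $bubble49U
  sorted[1] = 49U$bubble
  sorted[2] = 9U$bubble4
  sorted[3] = U$bubble49
  sorted[4] = bble49U$bu
  sorted[5] = ble49U$bub
  sorted[6] = bubble49U$
  sorted[7] = e49U$bubbl
  sorted[8] = le49U$bubb
  sorted[9] = ubble49U$b
sorted[8] = le49U$bubb

Answer: le49U$bubb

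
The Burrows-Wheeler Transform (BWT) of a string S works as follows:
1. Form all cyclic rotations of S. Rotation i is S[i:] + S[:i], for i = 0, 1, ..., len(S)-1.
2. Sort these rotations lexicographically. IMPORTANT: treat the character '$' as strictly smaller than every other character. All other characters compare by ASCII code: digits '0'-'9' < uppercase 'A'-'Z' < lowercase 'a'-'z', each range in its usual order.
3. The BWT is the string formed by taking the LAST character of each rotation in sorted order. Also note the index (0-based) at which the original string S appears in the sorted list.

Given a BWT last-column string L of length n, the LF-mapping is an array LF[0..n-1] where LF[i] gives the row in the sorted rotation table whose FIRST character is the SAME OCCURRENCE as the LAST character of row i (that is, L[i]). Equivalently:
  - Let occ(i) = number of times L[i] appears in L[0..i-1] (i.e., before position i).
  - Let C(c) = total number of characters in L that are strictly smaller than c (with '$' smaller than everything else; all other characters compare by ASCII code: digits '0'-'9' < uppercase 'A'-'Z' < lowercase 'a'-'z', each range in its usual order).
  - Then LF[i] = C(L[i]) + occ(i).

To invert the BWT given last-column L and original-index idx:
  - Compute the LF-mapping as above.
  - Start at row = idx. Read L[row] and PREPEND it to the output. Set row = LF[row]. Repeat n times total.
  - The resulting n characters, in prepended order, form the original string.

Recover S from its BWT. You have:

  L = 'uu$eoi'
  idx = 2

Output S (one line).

LF mapping: 4 5 0 1 3 2
Walk LF starting at row 2, prepending L[row]:
  step 1: row=2, L[2]='$', prepend. Next row=LF[2]=0
  step 2: row=0, L[0]='u', prepend. Next row=LF[0]=4
  step 3: row=4, L[4]='o', prepend. Next row=LF[4]=3
  step 4: row=3, L[3]='e', prepend. Next row=LF[3]=1
  step 5: row=1, L[1]='u', prepend. Next row=LF[1]=5
  step 6: row=5, L[5]='i', prepend. Next row=LF[5]=2
Reversed output: iueou$

Answer: iueou$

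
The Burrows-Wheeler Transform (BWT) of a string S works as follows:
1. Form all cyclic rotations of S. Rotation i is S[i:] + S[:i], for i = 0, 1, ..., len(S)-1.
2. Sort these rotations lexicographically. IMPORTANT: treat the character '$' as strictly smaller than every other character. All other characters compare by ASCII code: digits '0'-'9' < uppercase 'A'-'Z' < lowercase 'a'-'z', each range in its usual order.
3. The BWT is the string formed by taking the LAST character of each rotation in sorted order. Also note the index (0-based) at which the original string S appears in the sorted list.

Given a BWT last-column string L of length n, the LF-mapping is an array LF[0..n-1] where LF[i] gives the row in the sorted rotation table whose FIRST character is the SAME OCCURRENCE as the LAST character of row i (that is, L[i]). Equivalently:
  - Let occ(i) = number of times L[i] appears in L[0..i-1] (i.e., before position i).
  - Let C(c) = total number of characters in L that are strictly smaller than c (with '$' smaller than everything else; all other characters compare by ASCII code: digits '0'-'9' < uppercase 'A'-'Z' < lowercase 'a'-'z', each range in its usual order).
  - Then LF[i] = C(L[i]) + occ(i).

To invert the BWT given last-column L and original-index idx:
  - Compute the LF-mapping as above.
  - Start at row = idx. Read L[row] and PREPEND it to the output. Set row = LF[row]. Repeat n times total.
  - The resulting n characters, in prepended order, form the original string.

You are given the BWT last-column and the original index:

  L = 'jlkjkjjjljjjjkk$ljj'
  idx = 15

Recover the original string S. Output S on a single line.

LF mapping: 1 16 12 2 13 3 4 5 17 6 7 8 9 14 15 0 18 10 11
Walk LF starting at row 15, prepending L[row]:
  step 1: row=15, L[15]='$', prepend. Next row=LF[15]=0
  step 2: row=0, L[0]='j', prepend. Next row=LF[0]=1
  step 3: row=1, L[1]='l', prepend. Next row=LF[1]=16
  step 4: row=16, L[16]='l', prepend. Next row=LF[16]=18
  step 5: row=18, L[18]='j', prepend. Next row=LF[18]=11
  step 6: row=11, L[11]='j', prepend. Next row=LF[11]=8
  step 7: row=8, L[8]='l', prepend. Next row=LF[8]=17
  step 8: row=17, L[17]='j', prepend. Next row=LF[17]=10
  step 9: row=10, L[10]='j', prepend. Next row=LF[10]=7
  step 10: row=7, L[7]='j', prepend. Next row=LF[7]=5
  step 11: row=5, L[5]='j', prepend. Next row=LF[5]=3
  step 12: row=3, L[3]='j', prepend. Next row=LF[3]=2
  step 13: row=2, L[2]='k', prepend. Next row=LF[2]=12
  step 14: row=12, L[12]='j', prepend. Next row=LF[12]=9
  step 15: row=9, L[9]='j', prepend. Next row=LF[9]=6
  step 16: row=6, L[6]='j', prepend. Next row=LF[6]=4
  step 17: row=4, L[4]='k', prepend. Next row=LF[4]=13
  step 18: row=13, L[13]='k', prepend. Next row=LF[13]=14
  step 19: row=14, L[14]='k', prepend. Next row=LF[14]=15
Reversed output: kkkjjjkjjjjjljjllj$

Answer: kkkjjjkjjjjjljjllj$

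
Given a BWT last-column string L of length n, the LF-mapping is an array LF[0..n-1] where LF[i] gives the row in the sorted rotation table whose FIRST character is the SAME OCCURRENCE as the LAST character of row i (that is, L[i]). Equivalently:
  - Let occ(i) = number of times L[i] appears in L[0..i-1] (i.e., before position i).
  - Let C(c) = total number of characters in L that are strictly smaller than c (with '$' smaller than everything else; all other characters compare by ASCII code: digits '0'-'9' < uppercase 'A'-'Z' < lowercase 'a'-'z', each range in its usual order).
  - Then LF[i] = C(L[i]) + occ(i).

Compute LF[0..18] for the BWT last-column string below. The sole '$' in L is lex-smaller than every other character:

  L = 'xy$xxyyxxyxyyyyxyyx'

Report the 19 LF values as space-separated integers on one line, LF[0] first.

Answer: 1 9 0 2 3 10 11 4 5 12 6 13 14 15 16 7 17 18 8

Derivation:
Char counts: '$':1, 'x':8, 'y':10
C (first-col start): C('$')=0, C('x')=1, C('y')=9
L[0]='x': occ=0, LF[0]=C('x')+0=1+0=1
L[1]='y': occ=0, LF[1]=C('y')+0=9+0=9
L[2]='$': occ=0, LF[2]=C('$')+0=0+0=0
L[3]='x': occ=1, LF[3]=C('x')+1=1+1=2
L[4]='x': occ=2, LF[4]=C('x')+2=1+2=3
L[5]='y': occ=1, LF[5]=C('y')+1=9+1=10
L[6]='y': occ=2, LF[6]=C('y')+2=9+2=11
L[7]='x': occ=3, LF[7]=C('x')+3=1+3=4
L[8]='x': occ=4, LF[8]=C('x')+4=1+4=5
L[9]='y': occ=3, LF[9]=C('y')+3=9+3=12
L[10]='x': occ=5, LF[10]=C('x')+5=1+5=6
L[11]='y': occ=4, LF[11]=C('y')+4=9+4=13
L[12]='y': occ=5, LF[12]=C('y')+5=9+5=14
L[13]='y': occ=6, LF[13]=C('y')+6=9+6=15
L[14]='y': occ=7, LF[14]=C('y')+7=9+7=16
L[15]='x': occ=6, LF[15]=C('x')+6=1+6=7
L[16]='y': occ=8, LF[16]=C('y')+8=9+8=17
L[17]='y': occ=9, LF[17]=C('y')+9=9+9=18
L[18]='x': occ=7, LF[18]=C('x')+7=1+7=8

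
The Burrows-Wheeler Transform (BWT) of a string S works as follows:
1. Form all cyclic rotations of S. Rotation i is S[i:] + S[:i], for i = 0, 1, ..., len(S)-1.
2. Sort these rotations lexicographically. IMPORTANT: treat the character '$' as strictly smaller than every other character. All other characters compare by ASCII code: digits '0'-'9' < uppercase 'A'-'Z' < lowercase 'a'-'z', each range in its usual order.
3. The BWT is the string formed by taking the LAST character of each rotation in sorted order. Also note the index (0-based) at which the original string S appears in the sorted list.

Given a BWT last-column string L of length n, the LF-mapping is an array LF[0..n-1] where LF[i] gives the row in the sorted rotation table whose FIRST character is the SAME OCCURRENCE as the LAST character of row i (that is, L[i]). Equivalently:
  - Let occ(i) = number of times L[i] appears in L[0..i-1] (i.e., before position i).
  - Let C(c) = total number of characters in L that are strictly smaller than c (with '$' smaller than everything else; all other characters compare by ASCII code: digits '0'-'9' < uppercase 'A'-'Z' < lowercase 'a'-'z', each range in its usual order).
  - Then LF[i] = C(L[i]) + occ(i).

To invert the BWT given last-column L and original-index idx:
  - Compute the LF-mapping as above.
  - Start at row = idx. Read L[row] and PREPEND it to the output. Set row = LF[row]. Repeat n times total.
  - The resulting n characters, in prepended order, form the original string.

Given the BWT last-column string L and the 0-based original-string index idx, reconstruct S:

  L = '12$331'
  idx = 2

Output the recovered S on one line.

LF mapping: 1 3 0 4 5 2
Walk LF starting at row 2, prepending L[row]:
  step 1: row=2, L[2]='$', prepend. Next row=LF[2]=0
  step 2: row=0, L[0]='1', prepend. Next row=LF[0]=1
  step 3: row=1, L[1]='2', prepend. Next row=LF[1]=3
  step 4: row=3, L[3]='3', prepend. Next row=LF[3]=4
  step 5: row=4, L[4]='3', prepend. Next row=LF[4]=5
  step 6: row=5, L[5]='1', prepend. Next row=LF[5]=2
Reversed output: 13321$

Answer: 13321$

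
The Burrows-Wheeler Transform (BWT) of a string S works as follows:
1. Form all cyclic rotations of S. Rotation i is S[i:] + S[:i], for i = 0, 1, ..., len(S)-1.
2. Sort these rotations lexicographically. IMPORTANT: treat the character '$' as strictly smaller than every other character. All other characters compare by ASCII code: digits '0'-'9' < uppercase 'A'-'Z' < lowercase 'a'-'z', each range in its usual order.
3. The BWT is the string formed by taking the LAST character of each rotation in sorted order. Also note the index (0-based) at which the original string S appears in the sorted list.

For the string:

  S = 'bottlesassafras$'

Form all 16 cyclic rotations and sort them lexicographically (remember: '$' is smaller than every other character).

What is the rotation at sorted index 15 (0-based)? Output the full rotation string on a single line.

All 16 rotations (rotation i = S[i:]+S[:i]):
  rot[0] = bottlesassafras$
  rot[1] = ottlesassafras$b
  rot[2] = ttlesassafras$bo
  rot[3] = tlesassafras$bot
  rot[4] = lesassafras$bott
  rot[5] = esassafras$bottl
  rot[6] = sassafras$bottle
  rot[7] = assafras$bottles
  rot[8] = ssafras$bottlesa
  rot[9] = safras$bottlesas
  rot[10] = afras$bottlesass
  rot[11] = fras$bottlesassa
  rot[12] = ras$bottlesassaf
  rot[13] = as$bottlesassafr
  rot[14] = s$bottlesassafra
  rot[15] = $bottlesassafras
Sorted (with $ < everything):
  sorted[0] = $bottlesassafras
  sorted[1] = afras$bottlesass
  sorted[2] = as$bottlesassafr
  sorted[3] = assafras$bottles
  sorted[4] = bottlesassafras$
  sorted[5] = esassafras$bottl
  sorted[6] = fras$bottlesassa
  sorted[7] = lesassafras$bott
  sorted[8] = ottlesassafras$b
  sorted[9] = ras$bottlesassaf
  sorted[10] = s$bottlesassafra
  sorted[11] = safras$bottlesas
  sorted[12] = sassafras$bottle
  sorted[13] = ssafras$bottlesa
  sorted[14] = tlesassafras$bot
  sorted[15] = ttlesassafras$bo
sorted[15] = ttlesassafras$bo

Answer: ttlesassafras$bo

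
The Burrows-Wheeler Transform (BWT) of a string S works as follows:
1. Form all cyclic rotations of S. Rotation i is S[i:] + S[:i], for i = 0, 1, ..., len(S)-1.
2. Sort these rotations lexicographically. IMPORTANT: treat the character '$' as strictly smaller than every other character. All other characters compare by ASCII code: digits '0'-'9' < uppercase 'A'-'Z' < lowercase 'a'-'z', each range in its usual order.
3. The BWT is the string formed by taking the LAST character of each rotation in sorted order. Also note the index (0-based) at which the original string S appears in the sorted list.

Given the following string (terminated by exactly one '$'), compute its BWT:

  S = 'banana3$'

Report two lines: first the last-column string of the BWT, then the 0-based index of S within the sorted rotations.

All 8 rotations (rotation i = S[i:]+S[:i]):
  rot[0] = banana3$
  rot[1] = anana3$b
  rot[2] = nana3$ba
  rot[3] = ana3$ban
  rot[4] = na3$bana
  rot[5] = a3$banan
  rot[6] = 3$banana
  rot[7] = $banana3
Sorted (with $ < everything):
  sorted[0] = $banana3  (last char: '3')
  sorted[1] = 3$banana  (last char: 'a')
  sorted[2] = a3$banan  (last char: 'n')
  sorted[3] = ana3$ban  (last char: 'n')
  sorted[4] = anana3$b  (last char: 'b')
  sorted[5] = banana3$  (last char: '$')
  sorted[6] = na3$bana  (last char: 'a')
  sorted[7] = nana3$ba  (last char: 'a')
Last column: 3annb$aa
Original string S is at sorted index 5

Answer: 3annb$aa
5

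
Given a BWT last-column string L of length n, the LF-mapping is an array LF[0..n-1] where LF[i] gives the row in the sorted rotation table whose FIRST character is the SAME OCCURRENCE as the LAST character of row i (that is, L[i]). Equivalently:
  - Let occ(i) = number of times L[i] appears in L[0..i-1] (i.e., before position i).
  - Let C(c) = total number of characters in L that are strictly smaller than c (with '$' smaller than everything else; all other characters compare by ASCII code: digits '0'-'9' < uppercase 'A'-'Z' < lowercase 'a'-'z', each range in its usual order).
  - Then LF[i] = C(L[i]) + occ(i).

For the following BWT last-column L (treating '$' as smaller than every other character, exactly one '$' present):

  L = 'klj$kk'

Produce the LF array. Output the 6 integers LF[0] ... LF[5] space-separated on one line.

Answer: 2 5 1 0 3 4

Derivation:
Char counts: '$':1, 'j':1, 'k':3, 'l':1
C (first-col start): C('$')=0, C('j')=1, C('k')=2, C('l')=5
L[0]='k': occ=0, LF[0]=C('k')+0=2+0=2
L[1]='l': occ=0, LF[1]=C('l')+0=5+0=5
L[2]='j': occ=0, LF[2]=C('j')+0=1+0=1
L[3]='$': occ=0, LF[3]=C('$')+0=0+0=0
L[4]='k': occ=1, LF[4]=C('k')+1=2+1=3
L[5]='k': occ=2, LF[5]=C('k')+2=2+2=4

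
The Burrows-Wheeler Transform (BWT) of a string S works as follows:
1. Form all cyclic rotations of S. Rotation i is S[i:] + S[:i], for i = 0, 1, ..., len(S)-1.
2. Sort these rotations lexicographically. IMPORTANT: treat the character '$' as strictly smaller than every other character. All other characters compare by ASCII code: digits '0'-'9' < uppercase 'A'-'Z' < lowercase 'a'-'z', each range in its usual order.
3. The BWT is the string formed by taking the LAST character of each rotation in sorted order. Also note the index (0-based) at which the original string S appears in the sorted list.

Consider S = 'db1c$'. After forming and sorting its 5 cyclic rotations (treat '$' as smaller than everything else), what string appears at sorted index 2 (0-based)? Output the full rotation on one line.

All 5 rotations (rotation i = S[i:]+S[:i]):
  rot[0] = db1c$
  rot[1] = b1c$d
  rot[2] = 1c$db
  rot[3] = c$db1
  rot[4] = $db1c
Sorted (with $ < everything):
  sorted[0] = $db1c
  sorted[1] = 1c$db
  sorted[2] = b1c$d
  sorted[3] = c$db1
  sorted[4] = db1c$
sorted[2] = b1c$d

Answer: b1c$d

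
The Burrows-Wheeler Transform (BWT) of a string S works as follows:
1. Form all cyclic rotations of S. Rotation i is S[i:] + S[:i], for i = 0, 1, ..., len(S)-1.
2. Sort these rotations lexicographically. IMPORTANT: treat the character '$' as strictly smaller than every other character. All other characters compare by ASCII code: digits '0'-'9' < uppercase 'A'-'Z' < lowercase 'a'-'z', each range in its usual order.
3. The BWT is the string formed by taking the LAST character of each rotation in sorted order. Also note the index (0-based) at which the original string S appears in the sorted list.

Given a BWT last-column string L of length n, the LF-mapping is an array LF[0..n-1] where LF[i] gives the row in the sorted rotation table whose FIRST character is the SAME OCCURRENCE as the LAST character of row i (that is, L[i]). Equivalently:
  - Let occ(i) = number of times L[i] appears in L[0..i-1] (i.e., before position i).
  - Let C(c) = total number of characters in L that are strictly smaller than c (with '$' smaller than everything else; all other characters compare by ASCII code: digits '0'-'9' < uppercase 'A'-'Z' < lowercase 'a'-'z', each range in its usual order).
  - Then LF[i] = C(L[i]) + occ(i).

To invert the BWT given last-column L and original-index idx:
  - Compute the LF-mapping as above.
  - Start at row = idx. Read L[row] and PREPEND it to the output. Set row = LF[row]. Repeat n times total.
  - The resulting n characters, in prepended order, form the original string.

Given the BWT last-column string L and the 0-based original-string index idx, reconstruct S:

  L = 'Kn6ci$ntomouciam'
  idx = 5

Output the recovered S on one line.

Answer: communication6K$

Derivation:
LF mapping: 2 10 1 4 6 0 11 14 12 8 13 15 5 7 3 9
Walk LF starting at row 5, prepending L[row]:
  step 1: row=5, L[5]='$', prepend. Next row=LF[5]=0
  step 2: row=0, L[0]='K', prepend. Next row=LF[0]=2
  step 3: row=2, L[2]='6', prepend. Next row=LF[2]=1
  step 4: row=1, L[1]='n', prepend. Next row=LF[1]=10
  step 5: row=10, L[10]='o', prepend. Next row=LF[10]=13
  step 6: row=13, L[13]='i', prepend. Next row=LF[13]=7
  step 7: row=7, L[7]='t', prepend. Next row=LF[7]=14
  step 8: row=14, L[14]='a', prepend. Next row=LF[14]=3
  step 9: row=3, L[3]='c', prepend. Next row=LF[3]=4
  step 10: row=4, L[4]='i', prepend. Next row=LF[4]=6
  step 11: row=6, L[6]='n', prepend. Next row=LF[6]=11
  step 12: row=11, L[11]='u', prepend. Next row=LF[11]=15
  step 13: row=15, L[15]='m', prepend. Next row=LF[15]=9
  step 14: row=9, L[9]='m', prepend. Next row=LF[9]=8
  step 15: row=8, L[8]='o', prepend. Next row=LF[8]=12
  step 16: row=12, L[12]='c', prepend. Next row=LF[12]=5
Reversed output: communication6K$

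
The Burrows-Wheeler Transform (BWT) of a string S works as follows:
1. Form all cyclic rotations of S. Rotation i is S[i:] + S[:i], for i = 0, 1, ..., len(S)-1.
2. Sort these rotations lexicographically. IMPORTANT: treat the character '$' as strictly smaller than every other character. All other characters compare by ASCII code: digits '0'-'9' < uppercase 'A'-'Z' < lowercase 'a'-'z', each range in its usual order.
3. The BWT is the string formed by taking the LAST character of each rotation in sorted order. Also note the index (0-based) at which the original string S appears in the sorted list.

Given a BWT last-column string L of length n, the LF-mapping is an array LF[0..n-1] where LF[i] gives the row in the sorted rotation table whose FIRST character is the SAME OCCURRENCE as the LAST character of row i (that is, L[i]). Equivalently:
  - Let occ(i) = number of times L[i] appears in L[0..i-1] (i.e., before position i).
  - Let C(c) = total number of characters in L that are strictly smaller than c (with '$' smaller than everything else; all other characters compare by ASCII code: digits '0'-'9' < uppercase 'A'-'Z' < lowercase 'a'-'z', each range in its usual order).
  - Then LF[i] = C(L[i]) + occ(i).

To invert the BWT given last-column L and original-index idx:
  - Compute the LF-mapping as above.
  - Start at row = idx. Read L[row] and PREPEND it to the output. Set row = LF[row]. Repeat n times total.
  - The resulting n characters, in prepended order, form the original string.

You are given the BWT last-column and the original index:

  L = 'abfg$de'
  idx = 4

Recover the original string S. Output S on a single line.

Answer: egdfba$

Derivation:
LF mapping: 1 2 5 6 0 3 4
Walk LF starting at row 4, prepending L[row]:
  step 1: row=4, L[4]='$', prepend. Next row=LF[4]=0
  step 2: row=0, L[0]='a', prepend. Next row=LF[0]=1
  step 3: row=1, L[1]='b', prepend. Next row=LF[1]=2
  step 4: row=2, L[2]='f', prepend. Next row=LF[2]=5
  step 5: row=5, L[5]='d', prepend. Next row=LF[5]=3
  step 6: row=3, L[3]='g', prepend. Next row=LF[3]=6
  step 7: row=6, L[6]='e', prepend. Next row=LF[6]=4
Reversed output: egdfba$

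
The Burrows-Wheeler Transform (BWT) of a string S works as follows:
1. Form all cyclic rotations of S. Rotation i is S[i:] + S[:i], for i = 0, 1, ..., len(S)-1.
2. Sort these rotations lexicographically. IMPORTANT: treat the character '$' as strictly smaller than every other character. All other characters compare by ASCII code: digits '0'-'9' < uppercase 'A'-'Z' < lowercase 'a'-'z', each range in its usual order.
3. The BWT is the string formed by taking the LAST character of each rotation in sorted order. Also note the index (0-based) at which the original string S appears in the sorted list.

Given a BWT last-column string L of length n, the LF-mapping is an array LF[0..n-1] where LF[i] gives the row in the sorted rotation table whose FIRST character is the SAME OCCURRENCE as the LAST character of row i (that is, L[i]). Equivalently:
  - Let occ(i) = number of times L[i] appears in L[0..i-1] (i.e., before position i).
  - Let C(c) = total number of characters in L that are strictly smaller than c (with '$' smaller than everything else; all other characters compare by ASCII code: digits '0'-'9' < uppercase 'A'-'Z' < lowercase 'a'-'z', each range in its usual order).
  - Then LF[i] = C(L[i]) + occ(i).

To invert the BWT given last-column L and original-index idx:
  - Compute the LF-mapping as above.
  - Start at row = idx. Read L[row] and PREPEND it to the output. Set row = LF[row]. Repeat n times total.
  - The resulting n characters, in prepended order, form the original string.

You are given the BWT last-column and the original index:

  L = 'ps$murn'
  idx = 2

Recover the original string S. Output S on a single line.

LF mapping: 3 5 0 1 6 4 2
Walk LF starting at row 2, prepending L[row]:
  step 1: row=2, L[2]='$', prepend. Next row=LF[2]=0
  step 2: row=0, L[0]='p', prepend. Next row=LF[0]=3
  step 3: row=3, L[3]='m', prepend. Next row=LF[3]=1
  step 4: row=1, L[1]='s', prepend. Next row=LF[1]=5
  step 5: row=5, L[5]='r', prepend. Next row=LF[5]=4
  step 6: row=4, L[4]='u', prepend. Next row=LF[4]=6
  step 7: row=6, L[6]='n', prepend. Next row=LF[6]=2
Reversed output: nursmp$

Answer: nursmp$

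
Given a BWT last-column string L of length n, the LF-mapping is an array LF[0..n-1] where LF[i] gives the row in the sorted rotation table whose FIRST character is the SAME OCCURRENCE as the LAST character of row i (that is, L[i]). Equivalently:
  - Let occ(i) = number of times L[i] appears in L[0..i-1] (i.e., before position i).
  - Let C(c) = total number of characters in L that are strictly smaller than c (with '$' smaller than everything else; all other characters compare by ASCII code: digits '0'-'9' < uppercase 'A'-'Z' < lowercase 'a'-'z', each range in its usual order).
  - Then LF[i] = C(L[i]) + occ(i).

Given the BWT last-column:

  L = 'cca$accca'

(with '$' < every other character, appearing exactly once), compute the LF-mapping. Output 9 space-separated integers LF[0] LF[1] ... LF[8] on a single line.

Answer: 4 5 1 0 2 6 7 8 3

Derivation:
Char counts: '$':1, 'a':3, 'c':5
C (first-col start): C('$')=0, C('a')=1, C('c')=4
L[0]='c': occ=0, LF[0]=C('c')+0=4+0=4
L[1]='c': occ=1, LF[1]=C('c')+1=4+1=5
L[2]='a': occ=0, LF[2]=C('a')+0=1+0=1
L[3]='$': occ=0, LF[3]=C('$')+0=0+0=0
L[4]='a': occ=1, LF[4]=C('a')+1=1+1=2
L[5]='c': occ=2, LF[5]=C('c')+2=4+2=6
L[6]='c': occ=3, LF[6]=C('c')+3=4+3=7
L[7]='c': occ=4, LF[7]=C('c')+4=4+4=8
L[8]='a': occ=2, LF[8]=C('a')+2=1+2=3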